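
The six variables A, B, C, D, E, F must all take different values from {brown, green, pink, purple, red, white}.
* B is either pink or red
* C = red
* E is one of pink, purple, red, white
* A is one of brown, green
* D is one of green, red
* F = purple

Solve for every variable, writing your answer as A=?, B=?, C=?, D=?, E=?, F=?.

A=brown, B=pink, C=red, D=green, E=white, F=purple

C has just one choice, so C = red. So B, D, E can't be red.
D's domain is down to {green}, so D = green. Strike green from A.
F has just one choice, so F = purple. Eliminate purple elsewhere: E.
That leaves A = brown.
That leaves B = pink. Strike pink from E.
That leaves E = white.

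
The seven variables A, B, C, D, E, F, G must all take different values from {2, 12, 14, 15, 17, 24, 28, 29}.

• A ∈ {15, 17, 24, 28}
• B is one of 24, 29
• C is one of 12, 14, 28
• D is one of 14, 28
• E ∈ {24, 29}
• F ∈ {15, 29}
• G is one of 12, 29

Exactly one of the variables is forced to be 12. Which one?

G

The 7 variables draw from only 7 values {12, 14, 15, 17, 24, 28, 29}, so each is used; only A can be 17, hence A = 17.
The 6 still-open variables together cover exactly {12, 14, 15, 24, 28, 29} — 6 values for 6 variables — and 15 appears only in F's list, so F = 15.
The 2 variables B and E are confined to {24, 29}, which locks those values in; drop them from G.
So 12 goes to G.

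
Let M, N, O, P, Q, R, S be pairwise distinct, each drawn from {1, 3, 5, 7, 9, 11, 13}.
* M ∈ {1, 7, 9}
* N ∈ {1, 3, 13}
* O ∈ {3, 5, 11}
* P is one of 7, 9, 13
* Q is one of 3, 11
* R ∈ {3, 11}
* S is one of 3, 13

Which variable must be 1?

N

The 7 variables together cover exactly {1, 3, 5, 7, 9, 11, 13} — 7 values for 7 variables — and 5 appears only in O's list, so O = 5.
Q and R share exactly the 2 values {3, 11}; by pigeonhole those values go to them, so strike 3, 11 from N, S.
S's domain is down to {13}, so S = 13. So N, P can't be 13.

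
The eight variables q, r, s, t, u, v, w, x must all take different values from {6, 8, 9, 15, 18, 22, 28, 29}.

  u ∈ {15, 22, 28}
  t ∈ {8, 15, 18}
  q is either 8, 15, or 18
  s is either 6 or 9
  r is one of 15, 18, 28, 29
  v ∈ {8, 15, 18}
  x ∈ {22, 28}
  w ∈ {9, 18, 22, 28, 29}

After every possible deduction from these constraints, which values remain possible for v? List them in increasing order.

8, 15, 18

The 8 variables draw from only 8 values {6, 8, 9, 15, 18, 22, 28, 29}, so each is used; only s can be 6, hence s = 6.
The 7 still-open variables draw from only 7 values {8, 9, 15, 18, 22, 28, 29}, so each is used; only w can be 9, hence w = 9.
The 6 still-open variables draw from only 6 values {8, 15, 18, 22, 28, 29}, so each is used; only r can be 29, hence r = 29.
q, t, v share exactly the 3 values {8, 15, 18}; by pigeonhole those values go to them, so strike 8, 15, 18 from u.
No further eliminations apply; v can still be any of 8, 15, 18.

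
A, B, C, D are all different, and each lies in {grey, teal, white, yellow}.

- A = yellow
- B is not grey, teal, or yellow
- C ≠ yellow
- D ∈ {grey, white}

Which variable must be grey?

D

A has just one choice, so A = yellow.
B's domain is down to {white}, so B = white. Strike white from C, D.
So grey goes to D.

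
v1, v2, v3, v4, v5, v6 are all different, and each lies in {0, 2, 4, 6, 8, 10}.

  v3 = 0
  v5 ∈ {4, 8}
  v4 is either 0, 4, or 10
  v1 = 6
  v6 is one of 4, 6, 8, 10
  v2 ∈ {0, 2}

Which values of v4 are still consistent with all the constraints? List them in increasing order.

v1's domain is down to {6}, so v1 = 6. Remove 6 from v6.
v3 has just one choice, so v3 = 0. Eliminate 0 elsewhere: v2, v4.
v2 has just one choice, so v2 = 2.
No further eliminations apply; v4 can still be any of 4, 10.

4, 10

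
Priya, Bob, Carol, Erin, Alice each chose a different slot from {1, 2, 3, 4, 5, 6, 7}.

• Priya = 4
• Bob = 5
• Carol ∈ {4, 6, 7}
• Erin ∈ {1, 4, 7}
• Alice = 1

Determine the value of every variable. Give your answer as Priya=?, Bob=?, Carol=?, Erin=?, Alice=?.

Priya has just one choice, so Priya = 4. So Carol, Erin can't be 4.
Bob has just one choice, so Bob = 5.
That leaves Alice = 1. Eliminate 1 elsewhere: Erin.
Erin must be 7 (only option left). Remove 7 from Carol.
Carol has just one choice, so Carol = 6.

Priya=4, Bob=5, Carol=6, Erin=7, Alice=1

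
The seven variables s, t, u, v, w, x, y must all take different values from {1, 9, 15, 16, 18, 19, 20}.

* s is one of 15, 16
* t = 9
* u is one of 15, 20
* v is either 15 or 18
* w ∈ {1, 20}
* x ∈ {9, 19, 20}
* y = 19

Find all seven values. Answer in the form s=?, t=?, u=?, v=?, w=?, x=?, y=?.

t's domain is down to {9}, so t = 9. Remove 9 from x.
y's domain is down to {19}, so y = 19. Remove 19 from x.
x's domain is down to {20}, so x = 20. Strike 20 from u, w.
u has just one choice, so u = 15. Eliminate 15 elsewhere: s, v.
v's domain is down to {18}, so v = 18.
w's domain is down to {1}, so w = 1.
s must be 16 (only option left).

s=16, t=9, u=15, v=18, w=1, x=20, y=19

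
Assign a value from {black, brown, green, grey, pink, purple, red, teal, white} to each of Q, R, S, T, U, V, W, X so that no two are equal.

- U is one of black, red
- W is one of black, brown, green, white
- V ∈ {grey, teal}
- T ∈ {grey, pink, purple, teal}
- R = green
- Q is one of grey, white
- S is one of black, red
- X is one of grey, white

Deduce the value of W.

R has just one choice, so R = green. Eliminate green elsewhere: W.
The 2 variables Q and X are confined to {grey, white}, which locks those values in; drop them from T, V, W.
V's domain is down to {teal}, so V = teal. Remove teal from T.
S and U between them cover only {black, red} — a naked pair. Remove those values from W.
So W = brown.

brown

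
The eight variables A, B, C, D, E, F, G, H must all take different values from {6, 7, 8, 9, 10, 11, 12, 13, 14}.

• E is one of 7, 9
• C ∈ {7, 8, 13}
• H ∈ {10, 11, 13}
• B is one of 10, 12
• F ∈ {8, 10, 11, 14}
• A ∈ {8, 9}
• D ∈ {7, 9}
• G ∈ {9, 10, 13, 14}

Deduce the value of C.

13

The 8 variables draw from only 8 values {7, 8, 9, 10, 11, 12, 13, 14}, so each is used; only B can be 12, hence B = 12.
D and E between them cover only {7, 9} — a naked pair. Remove those values from A, C, G.
That leaves A = 8. Eliminate 8 elsewhere: C, F.
So C = 13.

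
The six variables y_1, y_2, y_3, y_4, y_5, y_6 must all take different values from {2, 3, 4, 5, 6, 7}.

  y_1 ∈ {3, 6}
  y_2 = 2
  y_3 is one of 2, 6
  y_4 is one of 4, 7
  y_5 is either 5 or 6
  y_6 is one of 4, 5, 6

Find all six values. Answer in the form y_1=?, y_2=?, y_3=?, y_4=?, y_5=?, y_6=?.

y_1=3, y_2=2, y_3=6, y_4=7, y_5=5, y_6=4

y_2's domain is down to {2}, so y_2 = 2. So y_3 can't be 2.
y_3 must be 6 (only option left). Strike 6 from y_1, y_5, y_6.
That leaves y_5 = 5. Strike 5 from y_6.
y_6's domain is down to {4}, so y_6 = 4. So y_4 can't be 4.
y_1 must be 3 (only option left).
y_4 has just one choice, so y_4 = 7.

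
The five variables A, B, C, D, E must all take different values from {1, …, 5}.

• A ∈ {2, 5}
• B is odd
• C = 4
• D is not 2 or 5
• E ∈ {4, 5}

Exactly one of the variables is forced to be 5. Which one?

C must be 4 (only option left). Strike 4 from D, E.
So 5 goes to E.

E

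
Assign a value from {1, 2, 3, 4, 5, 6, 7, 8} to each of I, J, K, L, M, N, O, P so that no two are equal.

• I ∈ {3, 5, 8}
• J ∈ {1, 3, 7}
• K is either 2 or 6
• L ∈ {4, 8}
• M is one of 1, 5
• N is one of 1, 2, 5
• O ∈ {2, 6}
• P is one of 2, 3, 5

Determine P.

3

The 8 variables draw from only 8 values {1, 2, 3, 4, 5, 6, 7, 8}, so each is used; only L can be 4, hence L = 4.
Among the 7 still-open variables, 7 fits only J (and all 7 values in {1, 2, 3, 5, 6, 7, 8} must be used), so J = 7.
The 6 still-open variables together cover exactly {1, 2, 3, 5, 6, 8} — 6 values for 6 variables — and 8 appears only in I's list, so I = 8.
The 5 still-open variables together cover exactly {1, 2, 3, 5, 6} — 5 values for 5 variables — and 3 appears only in P's list, so P = 3.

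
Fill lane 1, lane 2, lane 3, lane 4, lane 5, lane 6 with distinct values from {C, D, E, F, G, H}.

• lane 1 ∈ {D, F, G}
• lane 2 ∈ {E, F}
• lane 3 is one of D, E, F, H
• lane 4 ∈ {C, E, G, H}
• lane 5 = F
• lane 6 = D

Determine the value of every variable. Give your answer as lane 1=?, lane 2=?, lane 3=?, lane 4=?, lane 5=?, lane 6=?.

lane 5's domain is down to {F}, so lane 5 = F. Remove F from lane 1, lane 2, lane 3.
lane 6 has just one choice, so lane 6 = D. Strike D from lane 1, lane 3.
That leaves lane 1 = G. Eliminate G elsewhere: lane 4.
lane 2's domain is down to {E}, so lane 2 = E. Strike E from lane 3, lane 4.
That leaves lane 3 = H. Eliminate H elsewhere: lane 4.
That leaves lane 4 = C.

lane 1=G, lane 2=E, lane 3=H, lane 4=C, lane 5=F, lane 6=D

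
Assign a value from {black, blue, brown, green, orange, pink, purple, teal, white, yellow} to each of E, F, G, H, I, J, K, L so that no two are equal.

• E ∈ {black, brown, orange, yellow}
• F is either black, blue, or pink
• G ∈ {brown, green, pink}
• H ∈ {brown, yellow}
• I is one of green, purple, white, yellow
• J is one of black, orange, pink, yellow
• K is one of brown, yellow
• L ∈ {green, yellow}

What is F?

The 2 variables H and K are confined to {brown, yellow}, which locks those values in; drop them from E, G, I, J, L.
That leaves L = green. Eliminate green elsewhere: G, I.
G must be pink (only option left). So F, J can't be pink.
E and J share exactly the 2 values {black, orange}; by pigeonhole those values go to them, so strike black, orange from F.
So F = blue.

blue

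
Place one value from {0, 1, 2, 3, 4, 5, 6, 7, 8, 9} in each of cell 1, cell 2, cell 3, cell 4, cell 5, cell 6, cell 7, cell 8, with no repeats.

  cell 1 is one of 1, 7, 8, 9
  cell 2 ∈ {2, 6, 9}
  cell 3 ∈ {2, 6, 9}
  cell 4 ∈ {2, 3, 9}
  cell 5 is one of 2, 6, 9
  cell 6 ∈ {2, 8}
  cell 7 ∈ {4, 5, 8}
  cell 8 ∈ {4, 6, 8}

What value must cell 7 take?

cell 2, cell 3, cell 5 share exactly the 3 values {2, 6, 9}; by pigeonhole those values go to them, so strike 2, 6, 9 from cell 1, cell 4, cell 6, cell 8.
cell 4's domain is down to {3}, so cell 4 = 3.
cell 6's domain is down to {8}, so cell 6 = 8. So cell 1, cell 7, cell 8 can't be 8.
cell 8 must be 4 (only option left). Strike 4 from cell 7.
So cell 7 = 5.

5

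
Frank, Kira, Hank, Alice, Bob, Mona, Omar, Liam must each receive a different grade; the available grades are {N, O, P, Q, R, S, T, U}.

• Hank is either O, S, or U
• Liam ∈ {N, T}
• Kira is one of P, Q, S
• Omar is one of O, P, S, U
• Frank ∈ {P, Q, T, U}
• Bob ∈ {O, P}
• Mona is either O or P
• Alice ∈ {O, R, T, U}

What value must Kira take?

Q

Among the 8 variables, N fits only Liam (and all 8 values in {N, O, P, Q, R, S, T, U} must be used), so Liam = N.
The 7 still-open variables together cover exactly {O, P, Q, R, S, T, U} — 7 values for 7 variables — and R appears only in Alice's list, so Alice = R.
The 6 still-open variables together cover exactly {O, P, Q, S, T, U} — 6 values for 6 variables — and T appears only in Frank's list, so Frank = T.
The 5 still-open variables draw from only 5 values {O, P, Q, S, U}, so each is used; only Kira can be Q, hence Kira = Q.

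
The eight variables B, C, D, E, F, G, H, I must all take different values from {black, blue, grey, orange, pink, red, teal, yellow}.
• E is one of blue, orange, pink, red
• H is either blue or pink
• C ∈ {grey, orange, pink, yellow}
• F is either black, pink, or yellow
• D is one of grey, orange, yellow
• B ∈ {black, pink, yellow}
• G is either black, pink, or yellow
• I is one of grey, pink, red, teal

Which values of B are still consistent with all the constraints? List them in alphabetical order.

black, pink, yellow

The 8 variables draw from only 8 values {black, blue, grey, orange, pink, red, teal, yellow}, so each is used; only I can be teal, hence I = teal.
Among the 7 still-open variables, red fits only E (and all 7 values in {black, blue, grey, orange, pink, red, yellow} must be used), so E = red.
The 6 still-open variables draw from only 6 values {black, blue, grey, orange, pink, yellow}, so each is used; only H can be blue, hence H = blue.
B, F, G between them cover only {black, pink, yellow} — a naked triple. Remove those values from C, D.
No further eliminations apply; B can still be any of black, pink, yellow.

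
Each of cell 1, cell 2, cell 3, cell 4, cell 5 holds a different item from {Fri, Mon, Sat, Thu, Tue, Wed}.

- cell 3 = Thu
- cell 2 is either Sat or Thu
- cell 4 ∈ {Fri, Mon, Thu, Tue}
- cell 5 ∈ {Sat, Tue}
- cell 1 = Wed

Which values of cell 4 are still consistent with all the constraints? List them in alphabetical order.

cell 1 must be Wed (only option left).
cell 3 has just one choice, so cell 3 = Thu. Strike Thu from cell 2, cell 4.
cell 2 must be Sat (only option left). Strike Sat from cell 5.
cell 5's domain is down to {Tue}, so cell 5 = Tue. Remove Tue from cell 4.
No further eliminations apply; cell 4 can still be any of Fri, Mon.

Fri, Mon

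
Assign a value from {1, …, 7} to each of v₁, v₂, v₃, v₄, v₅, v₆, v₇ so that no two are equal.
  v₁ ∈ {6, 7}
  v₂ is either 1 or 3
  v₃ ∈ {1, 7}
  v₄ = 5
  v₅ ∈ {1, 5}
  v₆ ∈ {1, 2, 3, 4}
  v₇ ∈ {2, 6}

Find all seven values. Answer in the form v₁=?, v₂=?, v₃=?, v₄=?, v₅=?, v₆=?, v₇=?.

v₄'s domain is down to {5}, so v₄ = 5. So v₅ can't be 5.
v₅'s domain is down to {1}, so v₅ = 1. So v₂, v₃, v₆ can't be 1.
v₂ must be 3 (only option left). Remove 3 from v₆.
v₃ has just one choice, so v₃ = 7. Strike 7 from v₁.
v₁ must be 6 (only option left). Remove 6 from v₇.
That leaves v₇ = 2. Remove 2 from v₆.
v₆ has just one choice, so v₆ = 4.

v₁=6, v₂=3, v₃=7, v₄=5, v₅=1, v₆=4, v₇=2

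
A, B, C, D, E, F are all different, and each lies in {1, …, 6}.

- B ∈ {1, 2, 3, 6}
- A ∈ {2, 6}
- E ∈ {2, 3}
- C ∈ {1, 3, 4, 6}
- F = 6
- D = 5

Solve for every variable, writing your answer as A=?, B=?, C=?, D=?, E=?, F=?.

D has just one choice, so D = 5.
F's domain is down to {6}, so F = 6. So A, B, C can't be 6.
That leaves A = 2. Eliminate 2 elsewhere: B, E.
E must be 3 (only option left). So B, C can't be 3.
B's domain is down to {1}, so B = 1. Eliminate 1 elsewhere: C.
That leaves C = 4.

A=2, B=1, C=4, D=5, E=3, F=6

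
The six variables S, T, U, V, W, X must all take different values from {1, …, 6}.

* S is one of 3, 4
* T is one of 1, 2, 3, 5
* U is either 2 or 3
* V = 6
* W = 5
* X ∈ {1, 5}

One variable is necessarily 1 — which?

V must be 6 (only option left).
W must be 5 (only option left). Remove 5 from T, X.
So 1 goes to X.

X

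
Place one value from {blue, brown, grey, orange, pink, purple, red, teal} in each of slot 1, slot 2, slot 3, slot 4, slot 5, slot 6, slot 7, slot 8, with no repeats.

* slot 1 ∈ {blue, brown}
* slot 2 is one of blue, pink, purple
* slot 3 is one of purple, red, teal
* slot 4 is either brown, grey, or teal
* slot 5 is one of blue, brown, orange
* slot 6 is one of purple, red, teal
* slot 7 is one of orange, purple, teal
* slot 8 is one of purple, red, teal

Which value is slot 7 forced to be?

The 8 variables together cover exactly {blue, brown, grey, orange, pink, purple, red, teal} — 8 values for 8 variables — and grey appears only in slot 4's list, so slot 4 = grey.
Among the 7 still-open variables, pink fits only slot 2 (and all 7 values in {blue, brown, orange, pink, purple, red, teal} must be used), so slot 2 = pink.
The 3 variables slot 3, slot 6, slot 8 are confined to {purple, red, teal}, which locks those values in; drop them from slot 7.
So slot 7 = orange.

orange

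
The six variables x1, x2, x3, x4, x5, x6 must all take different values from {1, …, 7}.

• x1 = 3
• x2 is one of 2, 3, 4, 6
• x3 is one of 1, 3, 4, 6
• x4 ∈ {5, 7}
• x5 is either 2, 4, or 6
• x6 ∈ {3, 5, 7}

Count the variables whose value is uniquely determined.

1

x1 has just one choice, so x1 = 3. Strike 3 from x2, x3, x6.
Determined: x1=3. The other variables each still have more than one consistent value. That makes 1.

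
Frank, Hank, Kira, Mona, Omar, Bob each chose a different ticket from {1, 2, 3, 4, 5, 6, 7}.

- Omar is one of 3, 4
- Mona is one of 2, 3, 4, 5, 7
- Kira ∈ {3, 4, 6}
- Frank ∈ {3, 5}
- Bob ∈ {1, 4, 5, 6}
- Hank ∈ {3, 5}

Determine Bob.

1

Frank and Hank between them cover only {3, 5} — a naked pair. Remove those values from Kira, Mona, Omar, Bob.
That leaves Omar = 4. Eliminate 4 elsewhere: Kira, Mona, Bob.
That leaves Kira = 6. So Bob can't be 6.
So Bob = 1.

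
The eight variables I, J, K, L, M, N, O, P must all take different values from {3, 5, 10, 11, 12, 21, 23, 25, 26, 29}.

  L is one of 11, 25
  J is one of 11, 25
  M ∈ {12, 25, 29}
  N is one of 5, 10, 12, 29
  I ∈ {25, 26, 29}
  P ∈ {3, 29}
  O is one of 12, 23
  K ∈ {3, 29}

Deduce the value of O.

23

The 2 variables J and L are confined to {11, 25}, which locks those values in; drop them from I, M.
The 2 variables K and P are confined to {3, 29}, which locks those values in; drop them from I, M, N.
I must be 26 (only option left).
M's domain is down to {12}, so M = 12. Strike 12 from N, O.
So O = 23.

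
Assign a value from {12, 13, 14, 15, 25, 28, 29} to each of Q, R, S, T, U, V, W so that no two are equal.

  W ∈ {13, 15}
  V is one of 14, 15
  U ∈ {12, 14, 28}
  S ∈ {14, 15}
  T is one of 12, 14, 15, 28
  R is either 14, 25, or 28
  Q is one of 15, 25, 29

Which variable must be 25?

R

The 7 variables draw from only 7 values {12, 13, 14, 15, 25, 28, 29}, so each is used; only W can be 13, hence W = 13.
The 6 still-open variables together cover exactly {12, 14, 15, 25, 28, 29} — 6 values for 6 variables — and 29 appears only in Q's list, so Q = 29.
The 5 still-open variables draw from only 5 values {12, 14, 15, 25, 28}, so each is used; only R can be 25, hence R = 25.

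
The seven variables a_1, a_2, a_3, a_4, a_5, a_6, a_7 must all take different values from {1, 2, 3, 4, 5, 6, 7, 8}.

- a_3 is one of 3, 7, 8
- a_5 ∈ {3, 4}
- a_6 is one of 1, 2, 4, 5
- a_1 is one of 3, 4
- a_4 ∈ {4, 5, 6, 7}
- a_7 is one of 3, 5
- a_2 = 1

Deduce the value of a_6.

a_2 has just one choice, so a_2 = 1. Strike 1 from a_6.
The 2 variables a_1 and a_5 are confined to {3, 4}, which locks those values in; drop them from a_3, a_4, a_6, a_7.
a_7's domain is down to {5}, so a_7 = 5. So a_4, a_6 can't be 5.
So a_6 = 2.

2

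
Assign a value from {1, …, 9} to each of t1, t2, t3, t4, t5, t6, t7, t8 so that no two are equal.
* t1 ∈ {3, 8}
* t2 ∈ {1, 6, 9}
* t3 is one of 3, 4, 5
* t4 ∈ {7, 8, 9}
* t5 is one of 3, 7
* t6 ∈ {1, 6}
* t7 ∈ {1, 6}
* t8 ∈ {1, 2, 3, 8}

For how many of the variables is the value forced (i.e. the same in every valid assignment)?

2

The 2 variables t6 and t7 are confined to {1, 6}, which locks those values in; drop them from t2, t8.
t2 must be 9 (only option left). Remove 9 from t4.
The 3 variables t1, t4, t5 are confined to {3, 7, 8}, which locks those values in; drop them from t3, t8.
t8 must be 2 (only option left).
Determined: t2=9, t8=2. The other variables each still have more than one consistent value. That makes 2.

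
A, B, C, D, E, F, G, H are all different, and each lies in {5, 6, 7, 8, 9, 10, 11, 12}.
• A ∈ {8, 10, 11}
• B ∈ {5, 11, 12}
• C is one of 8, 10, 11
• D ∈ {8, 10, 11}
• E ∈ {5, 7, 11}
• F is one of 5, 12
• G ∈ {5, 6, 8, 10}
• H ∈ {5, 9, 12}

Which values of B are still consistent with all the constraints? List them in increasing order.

5, 12

The 8 variables together cover exactly {5, 6, 7, 8, 9, 10, 11, 12} — 8 values for 8 variables — and 6 appears only in G's list, so G = 6.
The 7 still-open variables draw from only 7 values {5, 7, 8, 9, 10, 11, 12}, so each is used; only E can be 7, hence E = 7.
Among the 6 still-open variables, 9 fits only H (and all 6 values in {5, 8, 9, 10, 11, 12} must be used), so H = 9.
The 3 variables A, C, D are confined to {8, 10, 11}, which locks those values in; drop them from B.
No further eliminations apply; B can still be any of 5, 12.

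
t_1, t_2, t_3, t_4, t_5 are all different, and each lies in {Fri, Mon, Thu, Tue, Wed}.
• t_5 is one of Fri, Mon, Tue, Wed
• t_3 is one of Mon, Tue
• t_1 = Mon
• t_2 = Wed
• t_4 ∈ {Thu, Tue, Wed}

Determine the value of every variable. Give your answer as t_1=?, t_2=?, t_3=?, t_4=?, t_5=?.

t_1's domain is down to {Mon}, so t_1 = Mon. Remove Mon from t_3, t_5.
That leaves t_2 = Wed. Remove Wed from t_4, t_5.
t_3's domain is down to {Tue}, so t_3 = Tue. Strike Tue from t_4, t_5.
t_4 must be Thu (only option left).
t_5 has just one choice, so t_5 = Fri.

t_1=Mon, t_2=Wed, t_3=Tue, t_4=Thu, t_5=Fri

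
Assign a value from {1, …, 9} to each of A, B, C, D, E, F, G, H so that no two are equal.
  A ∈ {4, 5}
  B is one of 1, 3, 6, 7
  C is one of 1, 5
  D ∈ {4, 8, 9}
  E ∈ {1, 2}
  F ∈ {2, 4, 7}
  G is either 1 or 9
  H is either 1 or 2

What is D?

8

The 2 variables E and H are confined to {1, 2}, which locks those values in; drop them from B, C, F, G.
That leaves C = 5. So A can't be 5.
G must be 9 (only option left). Strike 9 from D.
A must be 4 (only option left). Eliminate 4 elsewhere: D, F.
So D = 8.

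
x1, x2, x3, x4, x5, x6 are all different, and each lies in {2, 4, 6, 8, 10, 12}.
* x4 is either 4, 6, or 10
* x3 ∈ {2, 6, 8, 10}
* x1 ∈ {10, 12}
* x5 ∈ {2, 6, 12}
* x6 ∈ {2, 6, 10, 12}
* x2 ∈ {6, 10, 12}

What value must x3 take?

The 6 variables draw from only 6 values {2, 4, 6, 8, 10, 12}, so each is used; only x4 can be 4, hence x4 = 4.
The 5 still-open variables together cover exactly {2, 6, 8, 10, 12} — 5 values for 5 variables — and 8 appears only in x3's list, so x3 = 8.

8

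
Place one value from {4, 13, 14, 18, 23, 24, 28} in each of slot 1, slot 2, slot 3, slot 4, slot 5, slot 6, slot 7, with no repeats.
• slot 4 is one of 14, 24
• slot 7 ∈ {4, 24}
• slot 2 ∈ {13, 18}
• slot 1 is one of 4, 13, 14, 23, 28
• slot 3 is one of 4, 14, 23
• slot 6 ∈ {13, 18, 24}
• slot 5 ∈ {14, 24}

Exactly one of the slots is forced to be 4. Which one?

slot 7

The 7 variables together cover exactly {4, 13, 14, 18, 23, 24, 28} — 7 values for 7 variables — and 28 appears only in slot 1's list, so slot 1 = 28.
The 6 still-open variables together cover exactly {4, 13, 14, 18, 23, 24} — 6 values for 6 variables — and 23 appears only in slot 3's list, so slot 3 = 23.
The 5 still-open variables draw from only 5 values {4, 13, 14, 18, 24}, so each is used; only slot 7 can be 4, hence slot 7 = 4.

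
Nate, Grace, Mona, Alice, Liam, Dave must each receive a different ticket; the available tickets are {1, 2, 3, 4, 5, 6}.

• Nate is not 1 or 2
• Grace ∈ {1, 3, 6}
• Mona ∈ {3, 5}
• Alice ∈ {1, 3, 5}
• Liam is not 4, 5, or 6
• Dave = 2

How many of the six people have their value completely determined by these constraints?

Dave's domain is down to {2}, so Dave = 2. Strike 2 from Liam.
The 5 still-open variables together cover exactly {1, 3, 4, 5, 6} — 5 values for 5 variables — and 4 appears only in Nate's list, so Nate = 4.
The 4 still-open variables together cover exactly {1, 3, 5, 6} — 4 values for 4 variables — and 6 appears only in Grace's list, so Grace = 6.
Determined: Nate=4, Grace=6, Dave=2. The other people each still have more than one consistent value. That makes 3.

3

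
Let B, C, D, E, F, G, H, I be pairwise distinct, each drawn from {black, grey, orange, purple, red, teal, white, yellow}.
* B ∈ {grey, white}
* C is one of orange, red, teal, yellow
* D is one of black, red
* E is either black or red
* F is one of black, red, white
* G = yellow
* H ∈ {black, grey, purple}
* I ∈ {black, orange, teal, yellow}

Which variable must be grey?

B

G must be yellow (only option left). Strike yellow from C, I.
The 7 still-open variables together cover exactly {black, grey, orange, purple, red, teal, white} — 7 values for 7 variables — and purple appears only in H's list, so H = purple.
The 6 still-open variables together cover exactly {black, grey, orange, red, teal, white} — 6 values for 6 variables — and grey appears only in B's list, so B = grey.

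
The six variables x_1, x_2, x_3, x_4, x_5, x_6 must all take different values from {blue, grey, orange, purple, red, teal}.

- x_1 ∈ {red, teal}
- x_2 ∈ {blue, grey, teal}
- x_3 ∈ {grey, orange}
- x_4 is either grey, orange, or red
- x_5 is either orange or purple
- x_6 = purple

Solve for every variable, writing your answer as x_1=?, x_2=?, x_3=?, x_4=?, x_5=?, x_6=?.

x_1=teal, x_2=blue, x_3=grey, x_4=red, x_5=orange, x_6=purple

x_6's domain is down to {purple}, so x_6 = purple. Remove purple from x_5.
x_5 must be orange (only option left). Remove orange from x_3, x_4.
x_3 must be grey (only option left). So x_2, x_4 can't be grey.
x_4's domain is down to {red}, so x_4 = red. Remove red from x_1.
x_1 must be teal (only option left). Remove teal from x_2.
x_2 must be blue (only option left).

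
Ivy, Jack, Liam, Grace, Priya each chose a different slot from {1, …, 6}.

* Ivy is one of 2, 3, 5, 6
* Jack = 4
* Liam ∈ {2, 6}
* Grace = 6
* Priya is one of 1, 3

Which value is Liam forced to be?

Jack's domain is down to {4}, so Jack = 4.
Grace must be 6 (only option left). Remove 6 from Ivy, Liam.
So Liam = 2.

2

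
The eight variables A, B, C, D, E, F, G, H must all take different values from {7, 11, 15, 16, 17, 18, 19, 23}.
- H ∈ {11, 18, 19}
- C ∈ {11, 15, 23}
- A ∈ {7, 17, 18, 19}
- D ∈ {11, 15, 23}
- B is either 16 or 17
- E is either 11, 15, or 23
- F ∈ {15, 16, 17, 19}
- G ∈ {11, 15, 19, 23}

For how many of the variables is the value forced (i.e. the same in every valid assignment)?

The 8 variables together cover exactly {7, 11, 15, 16, 17, 18, 19, 23} — 8 values for 8 variables — and 7 appears only in A's list, so A = 7.
Among the 7 still-open variables, 18 fits only H (and all 7 values in {11, 15, 16, 17, 18, 19, 23} must be used), so H = 18.
C, D, E share exactly the 3 values {11, 15, 23}; by pigeonhole those values go to them, so strike 11, 15, 23 from F, G.
That leaves G = 19. Remove 19 from F.
Determined: A=7, G=19, H=18. The other variables each still have more than one consistent value. That makes 3.

3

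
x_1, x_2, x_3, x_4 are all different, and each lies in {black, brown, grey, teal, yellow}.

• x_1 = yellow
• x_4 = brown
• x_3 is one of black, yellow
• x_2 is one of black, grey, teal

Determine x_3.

black

x_1 must be yellow (only option left). Eliminate yellow elsewhere: x_3.
So x_3 = black.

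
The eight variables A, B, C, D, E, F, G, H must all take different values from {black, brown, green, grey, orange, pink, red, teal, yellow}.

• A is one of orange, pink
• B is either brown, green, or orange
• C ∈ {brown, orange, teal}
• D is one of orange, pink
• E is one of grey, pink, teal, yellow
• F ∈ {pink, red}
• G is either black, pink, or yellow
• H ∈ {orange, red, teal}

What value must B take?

The 2 variables A and D are confined to {orange, pink}, which locks those values in; drop them from B, C, E, F, G, H.
F must be red (only option left). Remove red from H.
H must be teal (only option left). Remove teal from C, E.
That leaves C = brown. Remove brown from B.
So B = green.

green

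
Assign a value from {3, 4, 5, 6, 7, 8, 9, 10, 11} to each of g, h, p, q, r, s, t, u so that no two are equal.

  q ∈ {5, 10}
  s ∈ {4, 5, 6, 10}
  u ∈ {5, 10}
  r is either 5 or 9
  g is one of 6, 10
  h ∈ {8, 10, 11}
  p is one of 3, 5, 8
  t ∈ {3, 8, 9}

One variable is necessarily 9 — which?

The 8 variables draw from only 8 values {3, 4, 5, 6, 8, 9, 10, 11}, so each is used; only s can be 4, hence s = 4.
Among the 7 still-open variables, 6 fits only g (and all 7 values in {3, 5, 6, 8, 9, 10, 11} must be used), so g = 6.
The 6 still-open variables together cover exactly {3, 5, 8, 9, 10, 11} — 6 values for 6 variables — and 11 appears only in h's list, so h = 11.
q and u share exactly the 2 values {5, 10}; by pigeonhole those values go to them, so strike 5, 10 from p, r.
So 9 goes to r.

r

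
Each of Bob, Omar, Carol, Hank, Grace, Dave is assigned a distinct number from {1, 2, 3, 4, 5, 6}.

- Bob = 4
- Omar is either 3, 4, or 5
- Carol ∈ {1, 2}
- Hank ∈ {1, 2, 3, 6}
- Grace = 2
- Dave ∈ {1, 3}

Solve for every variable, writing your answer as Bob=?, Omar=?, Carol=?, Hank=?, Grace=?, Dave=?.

Bob=4, Omar=5, Carol=1, Hank=6, Grace=2, Dave=3

Bob must be 4 (only option left). Eliminate 4 elsewhere: Omar.
Grace must be 2 (only option left). Remove 2 from Carol, Hank.
That leaves Carol = 1. Strike 1 from Hank, Dave.
Dave's domain is down to {3}, so Dave = 3. So Omar, Hank can't be 3.
That leaves Omar = 5.
That leaves Hank = 6.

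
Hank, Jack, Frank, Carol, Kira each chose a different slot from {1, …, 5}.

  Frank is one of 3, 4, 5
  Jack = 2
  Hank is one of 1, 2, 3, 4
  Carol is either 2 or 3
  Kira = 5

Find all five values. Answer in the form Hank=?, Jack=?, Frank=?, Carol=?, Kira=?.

Hank=1, Jack=2, Frank=4, Carol=3, Kira=5

Jack has just one choice, so Jack = 2. Eliminate 2 elsewhere: Hank, Carol.
Carol must be 3 (only option left). So Hank, Frank can't be 3.
Kira has just one choice, so Kira = 5. So Frank can't be 5.
Frank has just one choice, so Frank = 4. Remove 4 from Hank.
Hank has just one choice, so Hank = 1.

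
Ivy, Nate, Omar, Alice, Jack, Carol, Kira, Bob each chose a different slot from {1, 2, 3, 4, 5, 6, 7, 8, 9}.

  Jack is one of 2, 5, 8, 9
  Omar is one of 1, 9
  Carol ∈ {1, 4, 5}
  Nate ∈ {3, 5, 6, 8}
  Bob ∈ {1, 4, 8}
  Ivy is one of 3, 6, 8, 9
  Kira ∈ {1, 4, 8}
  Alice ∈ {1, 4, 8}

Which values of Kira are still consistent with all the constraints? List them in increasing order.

The 8 variables together cover exactly {1, 2, 3, 4, 5, 6, 8, 9} — 8 values for 8 variables — and 2 appears only in Jack's list, so Jack = 2.
Alice, Kira, Bob between them cover only {1, 4, 8} — a naked triple. Remove those values from Ivy, Nate, Omar, Carol.
That leaves Omar = 9. Eliminate 9 elsewhere: Ivy.
Carol has just one choice, so Carol = 5. Eliminate 5 elsewhere: Nate.
No further eliminations apply; Kira can still be any of 1, 4, 8.

1, 4, 8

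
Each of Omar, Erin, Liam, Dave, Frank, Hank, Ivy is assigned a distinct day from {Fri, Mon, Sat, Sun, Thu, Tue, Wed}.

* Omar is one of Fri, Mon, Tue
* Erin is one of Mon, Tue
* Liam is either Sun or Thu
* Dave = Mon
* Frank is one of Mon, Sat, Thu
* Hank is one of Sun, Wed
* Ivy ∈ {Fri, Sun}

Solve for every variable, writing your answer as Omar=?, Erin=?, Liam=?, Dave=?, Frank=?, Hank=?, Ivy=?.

Omar=Fri, Erin=Tue, Liam=Thu, Dave=Mon, Frank=Sat, Hank=Wed, Ivy=Sun

Dave must be Mon (only option left). Remove Mon from Omar, Erin, Frank.
Erin must be Tue (only option left). Strike Tue from Omar.
Omar must be Fri (only option left). Eliminate Fri elsewhere: Ivy.
Ivy must be Sun (only option left). Eliminate Sun elsewhere: Liam, Hank.
Liam has just one choice, so Liam = Thu. So Frank can't be Thu.
Frank has just one choice, so Frank = Sat.
That leaves Hank = Wed.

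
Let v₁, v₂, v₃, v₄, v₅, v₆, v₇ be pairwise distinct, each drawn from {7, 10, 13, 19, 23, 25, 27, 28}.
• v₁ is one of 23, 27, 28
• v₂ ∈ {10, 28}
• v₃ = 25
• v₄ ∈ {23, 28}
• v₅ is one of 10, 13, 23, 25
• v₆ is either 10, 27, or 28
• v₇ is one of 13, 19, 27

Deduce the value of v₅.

v₃ has just one choice, so v₃ = 25. Eliminate 25 elsewhere: v₅.
The 6 still-open variables draw from only 6 values {10, 13, 19, 23, 27, 28}, so each is used; only v₇ can be 19, hence v₇ = 19.
Among the 5 still-open variables, 13 fits only v₅ (and all 5 values in {10, 13, 23, 27, 28} must be used), so v₅ = 13.

13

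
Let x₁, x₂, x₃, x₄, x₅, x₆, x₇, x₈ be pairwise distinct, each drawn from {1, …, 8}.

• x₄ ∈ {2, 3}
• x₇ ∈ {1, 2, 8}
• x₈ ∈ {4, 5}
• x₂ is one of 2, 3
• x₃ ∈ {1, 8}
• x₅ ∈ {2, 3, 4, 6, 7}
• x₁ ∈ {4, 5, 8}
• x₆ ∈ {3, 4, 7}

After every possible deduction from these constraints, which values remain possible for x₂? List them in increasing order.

Among the 8 variables, 6 fits only x₅ (and all 8 values in {1, 2, 3, 4, 5, 6, 7, 8} must be used), so x₅ = 6.
The 7 still-open variables draw from only 7 values {1, 2, 3, 4, 5, 7, 8}, so each is used; only x₆ can be 7, hence x₆ = 7.
The 2 variables x₂ and x₄ are confined to {2, 3}, which locks those values in; drop them from x₇.
The 2 variables x₃ and x₇ are confined to {1, 8}, which locks those values in; drop them from x₁.
No further eliminations apply; x₂ can still be any of 2, 3.

2, 3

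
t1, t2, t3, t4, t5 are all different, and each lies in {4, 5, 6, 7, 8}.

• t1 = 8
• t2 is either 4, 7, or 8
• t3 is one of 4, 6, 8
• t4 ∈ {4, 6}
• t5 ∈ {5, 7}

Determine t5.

5

t1's domain is down to {8}, so t1 = 8. Remove 8 from t2, t3.
The 4 still-open variables together cover exactly {4, 5, 6, 7} — 4 values for 4 variables — and 5 appears only in t5's list, so t5 = 5.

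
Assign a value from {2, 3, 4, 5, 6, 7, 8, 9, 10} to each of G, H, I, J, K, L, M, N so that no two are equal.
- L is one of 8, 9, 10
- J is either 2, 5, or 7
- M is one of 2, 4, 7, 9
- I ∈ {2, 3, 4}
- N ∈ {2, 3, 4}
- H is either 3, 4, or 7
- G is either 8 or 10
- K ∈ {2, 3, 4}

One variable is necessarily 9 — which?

M

Among the 8 variables, 5 fits only J (and all 8 values in {2, 3, 4, 5, 7, 8, 9, 10} must be used), so J = 5.
I, K, N share exactly the 3 values {2, 3, 4}; by pigeonhole those values go to them, so strike 2, 3, 4 from H, M.
H's domain is down to {7}, so H = 7. Strike 7 from M.
So 9 goes to M.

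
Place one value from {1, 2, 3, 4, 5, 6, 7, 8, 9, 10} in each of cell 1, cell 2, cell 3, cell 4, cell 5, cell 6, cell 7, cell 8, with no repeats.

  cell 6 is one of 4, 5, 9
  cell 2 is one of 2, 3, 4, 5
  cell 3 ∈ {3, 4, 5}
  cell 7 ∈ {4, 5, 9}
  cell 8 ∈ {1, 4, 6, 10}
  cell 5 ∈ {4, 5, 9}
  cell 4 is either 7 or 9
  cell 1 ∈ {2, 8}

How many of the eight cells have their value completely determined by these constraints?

cell 5, cell 6, cell 7 share exactly the 3 values {4, 5, 9}; by pigeonhole those values go to them, so strike 4, 5, 9 from cell 2, cell 3, cell 4, cell 8.
That leaves cell 3 = 3. Eliminate 3 elsewhere: cell 2.
cell 4 has just one choice, so cell 4 = 7.
cell 2 must be 2 (only option left). Strike 2 from cell 1.
cell 1 has just one choice, so cell 1 = 8.
Determined: cell 1=8, cell 2=2, cell 3=3, cell 4=7. The other cells each still have more than one consistent value. That makes 4.

4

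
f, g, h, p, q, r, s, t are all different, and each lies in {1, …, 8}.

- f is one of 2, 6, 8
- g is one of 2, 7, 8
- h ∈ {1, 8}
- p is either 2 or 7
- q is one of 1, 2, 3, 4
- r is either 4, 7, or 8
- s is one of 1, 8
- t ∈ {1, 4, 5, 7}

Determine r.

The 8 variables draw from only 8 values {1, 2, 3, 4, 5, 6, 7, 8}, so each is used; only q can be 3, hence q = 3.
The 7 still-open variables together cover exactly {1, 2, 4, 5, 6, 7, 8} — 7 values for 7 variables — and 5 appears only in t's list, so t = 5.
Among the 6 still-open variables, 4 fits only r (and all 6 values in {1, 2, 4, 6, 7, 8} must be used), so r = 4.

4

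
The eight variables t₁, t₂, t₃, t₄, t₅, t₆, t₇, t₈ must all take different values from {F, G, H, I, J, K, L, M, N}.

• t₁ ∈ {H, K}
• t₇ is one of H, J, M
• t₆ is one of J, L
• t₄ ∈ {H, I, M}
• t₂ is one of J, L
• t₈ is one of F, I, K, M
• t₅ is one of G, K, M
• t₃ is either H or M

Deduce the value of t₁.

The 8 variables draw from only 8 values {F, G, H, I, J, K, L, M}, so each is used; only t₈ can be F, hence t₈ = F.
The 7 still-open variables draw from only 7 values {G, H, I, J, K, L, M}, so each is used; only t₅ can be G, hence t₅ = G.
The 6 still-open variables together cover exactly {H, I, J, K, L, M} — 6 values for 6 variables — and I appears only in t₄'s list, so t₄ = I.
The 5 still-open variables together cover exactly {H, J, K, L, M} — 5 values for 5 variables — and K appears only in t₁'s list, so t₁ = K.

K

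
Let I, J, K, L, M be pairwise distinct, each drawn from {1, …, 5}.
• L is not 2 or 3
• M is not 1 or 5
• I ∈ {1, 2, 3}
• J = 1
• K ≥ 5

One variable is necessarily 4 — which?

L

J must be 1 (only option left). Remove 1 from I, L.
That leaves K = 5. Strike 5 from L.
So 4 goes to L.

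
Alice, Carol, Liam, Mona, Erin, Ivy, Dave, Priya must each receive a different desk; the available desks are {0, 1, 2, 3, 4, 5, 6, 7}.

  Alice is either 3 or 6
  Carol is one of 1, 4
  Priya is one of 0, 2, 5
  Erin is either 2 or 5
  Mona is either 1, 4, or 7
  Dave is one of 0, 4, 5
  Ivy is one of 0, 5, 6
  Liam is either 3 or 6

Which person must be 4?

Dave

Among the 8 variables, 7 fits only Mona (and all 8 values in {0, 1, 2, 3, 4, 5, 6, 7} must be used), so Mona = 7.
The 7 still-open variables together cover exactly {0, 1, 2, 3, 4, 5, 6} — 7 values for 7 variables — and 1 appears only in Carol's list, so Carol = 1.
Among the 6 still-open variables, 4 fits only Dave (and all 6 values in {0, 2, 3, 4, 5, 6} must be used), so Dave = 4.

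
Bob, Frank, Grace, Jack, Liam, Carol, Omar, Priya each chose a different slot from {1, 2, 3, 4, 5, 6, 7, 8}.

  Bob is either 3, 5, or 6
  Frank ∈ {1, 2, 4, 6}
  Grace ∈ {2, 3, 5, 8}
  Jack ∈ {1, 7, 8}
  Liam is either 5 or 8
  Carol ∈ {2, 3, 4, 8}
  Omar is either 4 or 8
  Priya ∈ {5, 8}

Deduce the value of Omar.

4

The 8 variables together cover exactly {1, 2, 3, 4, 5, 6, 7, 8} — 8 values for 8 variables — and 7 appears only in Jack's list, so Jack = 7.
The 7 still-open variables draw from only 7 values {1, 2, 3, 4, 5, 6, 8}, so each is used; only Frank can be 1, hence Frank = 1.
Among the 6 still-open variables, 6 fits only Bob (and all 6 values in {2, 3, 4, 5, 6, 8} must be used), so Bob = 6.
Liam and Priya share exactly the 2 values {5, 8}; by pigeonhole those values go to them, so strike 5, 8 from Grace, Carol, Omar.
So Omar = 4.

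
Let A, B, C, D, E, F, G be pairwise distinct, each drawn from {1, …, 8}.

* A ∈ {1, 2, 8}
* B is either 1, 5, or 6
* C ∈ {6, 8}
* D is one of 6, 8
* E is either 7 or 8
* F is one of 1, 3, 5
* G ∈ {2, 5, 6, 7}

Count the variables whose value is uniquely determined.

2

Among the 7 variables, 3 fits only F (and all 7 values in {1, 2, 3, 5, 6, 7, 8} must be used), so F = 3.
C and D share exactly the 2 values {6, 8}; by pigeonhole those values go to them, so strike 6, 8 from A, B, E, G.
E must be 7 (only option left). So G can't be 7.
Determined: E=7, F=3. The other variables each still have more than one consistent value. That makes 2.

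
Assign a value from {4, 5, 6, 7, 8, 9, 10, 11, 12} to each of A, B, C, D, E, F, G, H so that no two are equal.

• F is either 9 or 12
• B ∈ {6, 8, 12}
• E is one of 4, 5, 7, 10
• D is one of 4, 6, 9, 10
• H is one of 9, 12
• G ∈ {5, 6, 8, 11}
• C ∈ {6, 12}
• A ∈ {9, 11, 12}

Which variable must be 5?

G

F and H share exactly the 2 values {9, 12}; by pigeonhole those values go to them, so strike 9, 12 from A, B, C, D.
A's domain is down to {11}, so A = 11. Strike 11 from G.
C has just one choice, so C = 6. Eliminate 6 elsewhere: B, D, G.
That leaves B = 8. So G can't be 8.
So 5 goes to G.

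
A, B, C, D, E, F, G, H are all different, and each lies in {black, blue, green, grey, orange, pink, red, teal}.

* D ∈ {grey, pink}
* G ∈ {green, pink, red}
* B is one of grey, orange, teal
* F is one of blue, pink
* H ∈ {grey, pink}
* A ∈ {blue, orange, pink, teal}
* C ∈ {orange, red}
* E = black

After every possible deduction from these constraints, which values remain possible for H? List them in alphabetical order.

E has just one choice, so E = black.
The 7 still-open variables draw from only 7 values {blue, green, grey, orange, pink, red, teal}, so each is used; only G can be green, hence G = green.
The 6 still-open variables together cover exactly {blue, grey, orange, pink, red, teal} — 6 values for 6 variables — and red appears only in C's list, so C = red.
The 2 variables D and H are confined to {grey, pink}, which locks those values in; drop them from A, B, F.
That leaves F = blue. Strike blue from A.
No further eliminations apply; H can still be any of grey, pink.

grey, pink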